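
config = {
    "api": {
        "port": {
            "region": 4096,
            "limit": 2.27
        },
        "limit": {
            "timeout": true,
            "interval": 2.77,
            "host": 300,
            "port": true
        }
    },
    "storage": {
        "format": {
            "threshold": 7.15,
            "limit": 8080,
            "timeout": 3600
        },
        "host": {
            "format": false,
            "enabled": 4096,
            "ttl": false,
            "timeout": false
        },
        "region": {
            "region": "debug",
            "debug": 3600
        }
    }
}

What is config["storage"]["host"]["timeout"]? False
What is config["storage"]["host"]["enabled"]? 4096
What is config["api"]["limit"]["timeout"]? True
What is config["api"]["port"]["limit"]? 2.27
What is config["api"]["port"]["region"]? 4096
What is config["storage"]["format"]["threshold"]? 7.15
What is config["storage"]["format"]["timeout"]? 3600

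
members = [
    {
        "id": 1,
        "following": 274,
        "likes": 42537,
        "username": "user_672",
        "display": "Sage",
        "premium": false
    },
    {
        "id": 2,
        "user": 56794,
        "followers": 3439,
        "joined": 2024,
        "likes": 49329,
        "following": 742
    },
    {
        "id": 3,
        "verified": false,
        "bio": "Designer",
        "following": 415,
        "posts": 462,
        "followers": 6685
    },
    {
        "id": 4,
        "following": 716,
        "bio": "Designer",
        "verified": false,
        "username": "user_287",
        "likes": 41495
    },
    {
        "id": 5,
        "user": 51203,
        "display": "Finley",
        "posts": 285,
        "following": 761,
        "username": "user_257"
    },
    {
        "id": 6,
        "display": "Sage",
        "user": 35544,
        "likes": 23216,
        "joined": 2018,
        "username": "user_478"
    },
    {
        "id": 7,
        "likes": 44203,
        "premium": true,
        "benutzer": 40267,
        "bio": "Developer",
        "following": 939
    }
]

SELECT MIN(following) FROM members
274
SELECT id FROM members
[1, 2, 3, 4, 5, 6, 7]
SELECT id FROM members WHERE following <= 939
[1, 2, 3, 4, 5, 7]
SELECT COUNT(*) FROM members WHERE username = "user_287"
1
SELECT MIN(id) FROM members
1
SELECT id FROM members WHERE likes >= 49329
[2]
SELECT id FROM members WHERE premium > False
[7]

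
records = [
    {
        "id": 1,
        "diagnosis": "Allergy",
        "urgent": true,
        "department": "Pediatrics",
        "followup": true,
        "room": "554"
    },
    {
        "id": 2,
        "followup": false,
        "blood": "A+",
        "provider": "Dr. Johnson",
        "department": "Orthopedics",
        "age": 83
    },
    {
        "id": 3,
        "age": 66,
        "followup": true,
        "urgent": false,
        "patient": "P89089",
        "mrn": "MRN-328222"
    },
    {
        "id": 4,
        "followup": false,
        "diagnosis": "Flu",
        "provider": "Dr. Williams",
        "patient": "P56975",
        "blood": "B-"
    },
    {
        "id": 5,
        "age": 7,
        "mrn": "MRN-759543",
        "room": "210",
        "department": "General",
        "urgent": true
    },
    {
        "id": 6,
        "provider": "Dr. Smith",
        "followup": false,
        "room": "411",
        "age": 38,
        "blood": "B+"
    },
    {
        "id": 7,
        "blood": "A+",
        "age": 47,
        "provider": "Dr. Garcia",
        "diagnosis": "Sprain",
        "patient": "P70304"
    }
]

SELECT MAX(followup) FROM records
True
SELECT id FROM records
[1, 2, 3, 4, 5, 6, 7]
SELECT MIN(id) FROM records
1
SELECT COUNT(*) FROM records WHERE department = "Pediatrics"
1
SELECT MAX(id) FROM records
7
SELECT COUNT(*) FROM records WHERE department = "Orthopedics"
1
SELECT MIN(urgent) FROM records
False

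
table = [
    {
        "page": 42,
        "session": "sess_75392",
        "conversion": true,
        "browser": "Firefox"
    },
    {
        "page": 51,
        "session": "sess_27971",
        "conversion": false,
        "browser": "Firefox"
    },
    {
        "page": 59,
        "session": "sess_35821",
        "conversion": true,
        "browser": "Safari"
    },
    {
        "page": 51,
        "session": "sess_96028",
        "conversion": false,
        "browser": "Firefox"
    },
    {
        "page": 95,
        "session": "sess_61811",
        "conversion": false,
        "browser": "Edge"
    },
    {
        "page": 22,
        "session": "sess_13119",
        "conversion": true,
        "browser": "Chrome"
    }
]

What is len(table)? 6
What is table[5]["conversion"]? True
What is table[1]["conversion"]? False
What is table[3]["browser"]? "Firefox"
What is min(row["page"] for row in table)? 22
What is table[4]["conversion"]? False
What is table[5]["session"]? "sess_13119"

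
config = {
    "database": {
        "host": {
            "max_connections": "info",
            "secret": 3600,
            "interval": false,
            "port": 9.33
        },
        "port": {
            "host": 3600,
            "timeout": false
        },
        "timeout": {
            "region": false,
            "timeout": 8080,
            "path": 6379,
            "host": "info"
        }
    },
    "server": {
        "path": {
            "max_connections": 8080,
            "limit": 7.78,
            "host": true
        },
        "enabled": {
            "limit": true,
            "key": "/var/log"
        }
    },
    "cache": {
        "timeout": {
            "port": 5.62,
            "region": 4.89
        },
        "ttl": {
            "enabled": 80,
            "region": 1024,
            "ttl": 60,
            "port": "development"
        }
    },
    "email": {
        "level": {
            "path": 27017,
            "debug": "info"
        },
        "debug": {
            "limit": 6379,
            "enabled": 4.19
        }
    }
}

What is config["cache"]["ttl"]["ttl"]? 60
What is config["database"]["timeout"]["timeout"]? 8080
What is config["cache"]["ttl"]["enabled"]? 80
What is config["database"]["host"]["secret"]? 3600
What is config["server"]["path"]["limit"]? 7.78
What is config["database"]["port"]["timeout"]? False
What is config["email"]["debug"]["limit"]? 6379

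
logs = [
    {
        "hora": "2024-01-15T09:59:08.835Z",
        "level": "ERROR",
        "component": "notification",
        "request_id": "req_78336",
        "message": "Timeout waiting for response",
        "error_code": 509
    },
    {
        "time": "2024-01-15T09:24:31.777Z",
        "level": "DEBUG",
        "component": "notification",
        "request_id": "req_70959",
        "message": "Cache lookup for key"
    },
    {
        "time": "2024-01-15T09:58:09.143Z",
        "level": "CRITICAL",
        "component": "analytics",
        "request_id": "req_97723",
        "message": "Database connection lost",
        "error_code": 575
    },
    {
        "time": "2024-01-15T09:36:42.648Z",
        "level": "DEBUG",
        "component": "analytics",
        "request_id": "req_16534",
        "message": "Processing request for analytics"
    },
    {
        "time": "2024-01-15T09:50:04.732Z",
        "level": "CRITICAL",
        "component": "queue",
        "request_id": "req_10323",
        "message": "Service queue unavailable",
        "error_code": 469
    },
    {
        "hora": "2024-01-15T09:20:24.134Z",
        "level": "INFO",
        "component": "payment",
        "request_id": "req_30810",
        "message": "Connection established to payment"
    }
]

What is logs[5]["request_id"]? "req_30810"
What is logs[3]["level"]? "DEBUG"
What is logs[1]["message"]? "Cache lookup for key"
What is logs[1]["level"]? "DEBUG"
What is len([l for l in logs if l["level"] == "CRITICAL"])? 2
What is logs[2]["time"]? "2024-01-15T09:58:09.143Z"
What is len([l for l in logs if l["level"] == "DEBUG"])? 2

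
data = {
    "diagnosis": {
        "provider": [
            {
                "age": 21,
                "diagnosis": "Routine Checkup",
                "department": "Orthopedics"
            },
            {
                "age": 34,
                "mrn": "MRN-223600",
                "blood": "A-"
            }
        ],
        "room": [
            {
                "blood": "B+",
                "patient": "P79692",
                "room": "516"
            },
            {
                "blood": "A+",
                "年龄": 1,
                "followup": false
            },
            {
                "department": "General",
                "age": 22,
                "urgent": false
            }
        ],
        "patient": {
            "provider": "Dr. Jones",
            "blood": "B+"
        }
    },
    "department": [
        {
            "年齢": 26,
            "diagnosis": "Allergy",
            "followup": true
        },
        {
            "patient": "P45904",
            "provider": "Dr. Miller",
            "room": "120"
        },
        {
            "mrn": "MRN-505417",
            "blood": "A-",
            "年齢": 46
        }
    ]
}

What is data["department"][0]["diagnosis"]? "Allergy"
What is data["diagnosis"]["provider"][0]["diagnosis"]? "Routine Checkup"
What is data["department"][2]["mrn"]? "MRN-505417"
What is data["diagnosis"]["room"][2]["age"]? 22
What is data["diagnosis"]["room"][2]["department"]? "General"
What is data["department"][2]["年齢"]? 46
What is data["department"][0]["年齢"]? 26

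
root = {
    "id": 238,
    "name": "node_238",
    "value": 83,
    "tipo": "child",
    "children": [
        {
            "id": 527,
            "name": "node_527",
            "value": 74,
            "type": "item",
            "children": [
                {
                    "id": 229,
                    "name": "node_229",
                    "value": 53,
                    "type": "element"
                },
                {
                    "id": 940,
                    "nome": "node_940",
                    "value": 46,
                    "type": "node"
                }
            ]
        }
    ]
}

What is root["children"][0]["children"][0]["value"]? 53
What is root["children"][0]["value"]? 74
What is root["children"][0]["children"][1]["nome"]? "node_940"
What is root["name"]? "node_238"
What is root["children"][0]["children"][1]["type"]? "node"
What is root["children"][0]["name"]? "node_527"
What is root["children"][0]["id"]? 527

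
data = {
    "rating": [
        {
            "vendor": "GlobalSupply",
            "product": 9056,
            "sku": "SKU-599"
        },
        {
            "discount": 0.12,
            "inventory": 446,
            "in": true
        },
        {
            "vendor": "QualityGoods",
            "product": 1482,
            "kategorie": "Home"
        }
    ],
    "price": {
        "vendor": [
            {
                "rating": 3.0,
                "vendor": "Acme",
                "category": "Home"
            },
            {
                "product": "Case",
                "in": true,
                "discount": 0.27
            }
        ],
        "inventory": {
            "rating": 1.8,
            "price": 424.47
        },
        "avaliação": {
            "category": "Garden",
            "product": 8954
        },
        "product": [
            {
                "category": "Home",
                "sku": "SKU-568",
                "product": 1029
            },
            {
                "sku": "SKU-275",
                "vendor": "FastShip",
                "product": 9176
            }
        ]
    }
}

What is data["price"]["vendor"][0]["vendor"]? "Acme"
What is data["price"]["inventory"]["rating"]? 1.8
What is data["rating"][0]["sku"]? "SKU-599"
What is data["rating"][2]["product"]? 1482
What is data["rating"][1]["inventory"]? 446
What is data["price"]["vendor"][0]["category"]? "Home"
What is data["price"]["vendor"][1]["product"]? "Case"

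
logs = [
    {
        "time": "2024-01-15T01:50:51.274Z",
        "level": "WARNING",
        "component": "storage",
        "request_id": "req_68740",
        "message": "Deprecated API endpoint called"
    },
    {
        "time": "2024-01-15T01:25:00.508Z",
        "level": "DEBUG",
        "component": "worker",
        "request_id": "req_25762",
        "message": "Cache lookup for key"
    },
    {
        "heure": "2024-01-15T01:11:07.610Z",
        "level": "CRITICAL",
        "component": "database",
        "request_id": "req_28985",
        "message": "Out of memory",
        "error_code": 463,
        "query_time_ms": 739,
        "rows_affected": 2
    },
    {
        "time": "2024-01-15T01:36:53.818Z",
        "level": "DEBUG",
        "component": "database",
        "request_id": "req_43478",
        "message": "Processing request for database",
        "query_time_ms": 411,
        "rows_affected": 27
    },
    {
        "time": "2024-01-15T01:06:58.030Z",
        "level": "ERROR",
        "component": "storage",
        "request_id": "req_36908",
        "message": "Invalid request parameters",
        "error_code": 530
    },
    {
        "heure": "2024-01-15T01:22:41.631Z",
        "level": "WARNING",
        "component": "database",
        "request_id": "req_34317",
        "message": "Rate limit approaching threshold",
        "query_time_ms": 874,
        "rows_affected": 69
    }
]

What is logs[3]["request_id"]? "req_43478"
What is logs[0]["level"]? "WARNING"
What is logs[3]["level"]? "DEBUG"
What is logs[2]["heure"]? "2024-01-15T01:11:07.610Z"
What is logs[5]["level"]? "WARNING"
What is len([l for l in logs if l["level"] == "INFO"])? 0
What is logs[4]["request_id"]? "req_36908"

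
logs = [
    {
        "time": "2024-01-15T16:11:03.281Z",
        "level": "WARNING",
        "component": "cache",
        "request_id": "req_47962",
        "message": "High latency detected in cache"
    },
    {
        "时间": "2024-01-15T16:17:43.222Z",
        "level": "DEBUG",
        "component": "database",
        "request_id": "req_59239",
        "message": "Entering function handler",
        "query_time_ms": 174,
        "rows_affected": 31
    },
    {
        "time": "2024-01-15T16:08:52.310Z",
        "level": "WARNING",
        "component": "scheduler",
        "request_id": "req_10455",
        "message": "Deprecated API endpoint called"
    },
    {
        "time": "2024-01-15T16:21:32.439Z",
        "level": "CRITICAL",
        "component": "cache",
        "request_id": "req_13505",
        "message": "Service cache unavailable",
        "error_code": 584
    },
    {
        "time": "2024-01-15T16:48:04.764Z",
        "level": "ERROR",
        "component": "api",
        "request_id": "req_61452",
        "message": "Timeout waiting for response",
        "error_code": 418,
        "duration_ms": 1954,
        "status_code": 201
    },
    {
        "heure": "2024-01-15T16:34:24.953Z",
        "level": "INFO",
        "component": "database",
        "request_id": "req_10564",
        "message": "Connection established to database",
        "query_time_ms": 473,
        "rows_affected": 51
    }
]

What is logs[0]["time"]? "2024-01-15T16:11:03.281Z"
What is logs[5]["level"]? "INFO"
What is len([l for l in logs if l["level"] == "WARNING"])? 2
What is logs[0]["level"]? "WARNING"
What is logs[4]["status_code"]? 201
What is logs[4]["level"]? "ERROR"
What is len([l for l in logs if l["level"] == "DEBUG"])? 1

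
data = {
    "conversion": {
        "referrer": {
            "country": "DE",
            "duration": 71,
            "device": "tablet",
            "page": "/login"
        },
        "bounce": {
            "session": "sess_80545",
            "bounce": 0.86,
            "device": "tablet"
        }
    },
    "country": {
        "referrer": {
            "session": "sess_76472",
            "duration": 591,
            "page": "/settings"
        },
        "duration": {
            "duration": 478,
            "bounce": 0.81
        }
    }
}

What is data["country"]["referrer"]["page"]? "/settings"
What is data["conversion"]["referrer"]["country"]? "DE"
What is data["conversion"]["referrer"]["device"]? "tablet"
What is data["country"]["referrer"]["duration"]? 591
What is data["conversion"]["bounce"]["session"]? "sess_80545"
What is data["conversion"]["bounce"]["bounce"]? 0.86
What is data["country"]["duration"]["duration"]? 478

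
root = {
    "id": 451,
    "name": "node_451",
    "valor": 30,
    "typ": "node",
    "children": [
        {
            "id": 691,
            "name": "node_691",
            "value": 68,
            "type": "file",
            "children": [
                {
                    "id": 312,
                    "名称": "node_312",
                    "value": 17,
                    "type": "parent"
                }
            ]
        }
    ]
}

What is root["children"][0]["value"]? 68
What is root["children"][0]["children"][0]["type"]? "parent"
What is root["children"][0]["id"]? 691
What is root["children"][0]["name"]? "node_691"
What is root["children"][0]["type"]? "file"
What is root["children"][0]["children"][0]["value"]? 17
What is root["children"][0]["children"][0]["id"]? 312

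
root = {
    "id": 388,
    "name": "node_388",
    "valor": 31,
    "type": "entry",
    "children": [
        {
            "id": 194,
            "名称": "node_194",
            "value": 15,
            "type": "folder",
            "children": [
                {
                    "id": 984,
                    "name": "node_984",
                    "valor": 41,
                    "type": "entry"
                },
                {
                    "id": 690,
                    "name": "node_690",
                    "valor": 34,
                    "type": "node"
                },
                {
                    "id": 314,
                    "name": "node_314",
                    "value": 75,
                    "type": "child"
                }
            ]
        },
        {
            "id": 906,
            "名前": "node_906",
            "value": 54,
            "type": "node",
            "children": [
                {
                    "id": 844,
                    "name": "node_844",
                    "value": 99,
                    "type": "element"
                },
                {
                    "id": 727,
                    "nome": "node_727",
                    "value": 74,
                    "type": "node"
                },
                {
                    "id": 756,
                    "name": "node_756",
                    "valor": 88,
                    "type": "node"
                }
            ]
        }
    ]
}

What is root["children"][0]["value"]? 15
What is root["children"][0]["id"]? 194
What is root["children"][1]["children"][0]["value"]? 99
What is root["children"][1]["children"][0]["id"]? 844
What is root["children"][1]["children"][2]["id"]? 756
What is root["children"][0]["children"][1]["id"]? 690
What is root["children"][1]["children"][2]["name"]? "node_756"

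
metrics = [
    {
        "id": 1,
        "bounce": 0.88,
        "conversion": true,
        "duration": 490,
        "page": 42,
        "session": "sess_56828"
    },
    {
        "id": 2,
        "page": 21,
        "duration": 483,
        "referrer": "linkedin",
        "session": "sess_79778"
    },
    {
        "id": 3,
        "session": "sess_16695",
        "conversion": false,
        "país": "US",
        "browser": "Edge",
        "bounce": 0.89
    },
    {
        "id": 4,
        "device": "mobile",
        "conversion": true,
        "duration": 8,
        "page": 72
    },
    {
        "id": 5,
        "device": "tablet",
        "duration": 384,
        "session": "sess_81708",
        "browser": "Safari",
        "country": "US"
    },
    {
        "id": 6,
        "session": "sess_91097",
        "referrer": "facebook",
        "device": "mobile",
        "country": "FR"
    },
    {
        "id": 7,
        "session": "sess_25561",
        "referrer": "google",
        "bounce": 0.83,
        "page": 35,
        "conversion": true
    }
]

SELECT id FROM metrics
[1, 2, 3, 4, 5, 6, 7]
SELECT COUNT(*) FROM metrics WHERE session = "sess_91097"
1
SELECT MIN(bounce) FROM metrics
0.83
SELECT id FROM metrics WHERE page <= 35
[2, 7]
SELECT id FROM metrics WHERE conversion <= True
[1, 3, 4, 7]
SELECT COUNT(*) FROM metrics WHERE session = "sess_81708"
1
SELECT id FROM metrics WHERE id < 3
[1, 2]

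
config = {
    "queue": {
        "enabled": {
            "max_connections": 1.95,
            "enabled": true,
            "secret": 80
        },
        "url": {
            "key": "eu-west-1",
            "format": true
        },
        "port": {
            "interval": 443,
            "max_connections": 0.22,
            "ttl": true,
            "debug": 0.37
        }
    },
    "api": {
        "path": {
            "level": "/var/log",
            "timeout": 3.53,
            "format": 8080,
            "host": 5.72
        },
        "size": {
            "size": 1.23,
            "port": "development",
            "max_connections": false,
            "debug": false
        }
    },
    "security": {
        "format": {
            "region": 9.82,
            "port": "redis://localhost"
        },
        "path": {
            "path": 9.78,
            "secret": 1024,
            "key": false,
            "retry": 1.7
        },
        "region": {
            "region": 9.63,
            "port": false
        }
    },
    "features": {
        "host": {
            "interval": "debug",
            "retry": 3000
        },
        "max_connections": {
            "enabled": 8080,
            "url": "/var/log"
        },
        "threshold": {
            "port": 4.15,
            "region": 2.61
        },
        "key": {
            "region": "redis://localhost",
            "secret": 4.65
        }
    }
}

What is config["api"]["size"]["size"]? 1.23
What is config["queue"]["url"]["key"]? "eu-west-1"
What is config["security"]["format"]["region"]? 9.82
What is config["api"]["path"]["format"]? 8080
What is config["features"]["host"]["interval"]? "debug"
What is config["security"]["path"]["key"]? False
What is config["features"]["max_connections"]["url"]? "/var/log"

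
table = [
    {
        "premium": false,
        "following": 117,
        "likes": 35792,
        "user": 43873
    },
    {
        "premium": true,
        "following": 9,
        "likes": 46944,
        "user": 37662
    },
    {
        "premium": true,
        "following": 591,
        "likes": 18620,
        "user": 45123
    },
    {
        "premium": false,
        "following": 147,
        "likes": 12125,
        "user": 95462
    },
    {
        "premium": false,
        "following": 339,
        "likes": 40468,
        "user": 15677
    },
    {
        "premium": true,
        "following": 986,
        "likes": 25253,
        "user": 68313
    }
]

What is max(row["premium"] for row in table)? True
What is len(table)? 6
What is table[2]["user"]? 45123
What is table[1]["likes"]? 46944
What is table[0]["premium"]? False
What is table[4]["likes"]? 40468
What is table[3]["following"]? 147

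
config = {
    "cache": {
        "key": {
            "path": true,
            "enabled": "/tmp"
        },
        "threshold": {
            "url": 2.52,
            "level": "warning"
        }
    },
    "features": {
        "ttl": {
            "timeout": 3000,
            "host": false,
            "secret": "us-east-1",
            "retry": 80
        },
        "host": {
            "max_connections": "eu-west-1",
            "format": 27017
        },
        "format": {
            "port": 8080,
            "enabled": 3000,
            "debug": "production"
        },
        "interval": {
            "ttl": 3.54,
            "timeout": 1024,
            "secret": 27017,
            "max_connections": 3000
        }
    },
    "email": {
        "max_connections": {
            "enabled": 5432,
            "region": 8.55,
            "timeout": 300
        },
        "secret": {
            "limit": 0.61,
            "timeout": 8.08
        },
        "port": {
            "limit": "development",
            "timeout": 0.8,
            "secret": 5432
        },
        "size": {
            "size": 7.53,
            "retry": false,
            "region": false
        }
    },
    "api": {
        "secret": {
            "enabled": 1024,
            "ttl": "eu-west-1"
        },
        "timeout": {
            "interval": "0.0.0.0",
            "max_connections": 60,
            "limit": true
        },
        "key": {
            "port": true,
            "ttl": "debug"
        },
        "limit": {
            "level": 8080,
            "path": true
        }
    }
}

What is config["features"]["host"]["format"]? 27017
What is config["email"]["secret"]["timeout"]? 8.08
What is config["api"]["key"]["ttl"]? "debug"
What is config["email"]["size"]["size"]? 7.53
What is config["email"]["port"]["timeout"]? 0.8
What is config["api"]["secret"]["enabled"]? 1024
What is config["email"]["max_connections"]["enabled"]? 5432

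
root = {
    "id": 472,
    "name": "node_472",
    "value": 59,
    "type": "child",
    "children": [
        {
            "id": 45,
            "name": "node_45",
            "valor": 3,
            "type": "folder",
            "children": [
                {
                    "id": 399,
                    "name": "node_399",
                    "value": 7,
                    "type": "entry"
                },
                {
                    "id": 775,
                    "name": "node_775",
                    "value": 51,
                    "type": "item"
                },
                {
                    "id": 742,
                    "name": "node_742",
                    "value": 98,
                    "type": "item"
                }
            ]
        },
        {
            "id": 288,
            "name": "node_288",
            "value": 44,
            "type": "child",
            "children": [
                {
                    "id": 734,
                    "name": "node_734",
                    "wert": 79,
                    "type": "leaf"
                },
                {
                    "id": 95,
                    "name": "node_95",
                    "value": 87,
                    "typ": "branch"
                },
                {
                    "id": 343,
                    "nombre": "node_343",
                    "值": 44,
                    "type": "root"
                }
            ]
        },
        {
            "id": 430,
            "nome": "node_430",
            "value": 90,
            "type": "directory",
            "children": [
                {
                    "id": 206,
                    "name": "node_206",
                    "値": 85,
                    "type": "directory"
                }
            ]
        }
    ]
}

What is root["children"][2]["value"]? 90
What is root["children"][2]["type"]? "directory"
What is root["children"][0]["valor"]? 3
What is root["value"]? 59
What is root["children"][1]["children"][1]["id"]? 95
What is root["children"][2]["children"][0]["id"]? 206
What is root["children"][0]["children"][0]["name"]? "node_399"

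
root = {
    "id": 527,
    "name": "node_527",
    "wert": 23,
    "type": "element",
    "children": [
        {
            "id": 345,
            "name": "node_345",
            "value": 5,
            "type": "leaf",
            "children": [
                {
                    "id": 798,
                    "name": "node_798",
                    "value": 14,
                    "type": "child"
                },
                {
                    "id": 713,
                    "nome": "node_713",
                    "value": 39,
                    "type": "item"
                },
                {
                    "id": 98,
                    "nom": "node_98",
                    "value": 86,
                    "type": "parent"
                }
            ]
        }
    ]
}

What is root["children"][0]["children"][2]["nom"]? "node_98"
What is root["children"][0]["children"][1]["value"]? 39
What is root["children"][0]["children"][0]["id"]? 798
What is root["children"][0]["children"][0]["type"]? "child"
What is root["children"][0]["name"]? "node_345"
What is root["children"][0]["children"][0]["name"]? "node_798"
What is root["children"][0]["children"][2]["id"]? 98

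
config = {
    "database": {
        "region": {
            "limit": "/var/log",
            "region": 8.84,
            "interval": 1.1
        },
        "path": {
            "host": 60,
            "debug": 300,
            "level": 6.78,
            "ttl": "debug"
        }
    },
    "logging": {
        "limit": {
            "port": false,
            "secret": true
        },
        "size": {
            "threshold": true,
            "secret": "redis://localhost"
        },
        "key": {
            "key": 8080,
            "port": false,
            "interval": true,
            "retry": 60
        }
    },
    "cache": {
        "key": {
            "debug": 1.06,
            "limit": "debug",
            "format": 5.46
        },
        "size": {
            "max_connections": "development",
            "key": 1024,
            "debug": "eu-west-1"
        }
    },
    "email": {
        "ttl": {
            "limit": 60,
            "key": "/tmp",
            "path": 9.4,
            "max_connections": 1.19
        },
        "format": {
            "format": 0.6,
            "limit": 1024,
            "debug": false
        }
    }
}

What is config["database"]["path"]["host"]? 60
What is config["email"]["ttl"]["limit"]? 60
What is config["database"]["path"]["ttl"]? "debug"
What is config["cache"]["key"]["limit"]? "debug"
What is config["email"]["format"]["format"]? 0.6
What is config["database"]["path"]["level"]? 6.78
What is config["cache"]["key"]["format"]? 5.46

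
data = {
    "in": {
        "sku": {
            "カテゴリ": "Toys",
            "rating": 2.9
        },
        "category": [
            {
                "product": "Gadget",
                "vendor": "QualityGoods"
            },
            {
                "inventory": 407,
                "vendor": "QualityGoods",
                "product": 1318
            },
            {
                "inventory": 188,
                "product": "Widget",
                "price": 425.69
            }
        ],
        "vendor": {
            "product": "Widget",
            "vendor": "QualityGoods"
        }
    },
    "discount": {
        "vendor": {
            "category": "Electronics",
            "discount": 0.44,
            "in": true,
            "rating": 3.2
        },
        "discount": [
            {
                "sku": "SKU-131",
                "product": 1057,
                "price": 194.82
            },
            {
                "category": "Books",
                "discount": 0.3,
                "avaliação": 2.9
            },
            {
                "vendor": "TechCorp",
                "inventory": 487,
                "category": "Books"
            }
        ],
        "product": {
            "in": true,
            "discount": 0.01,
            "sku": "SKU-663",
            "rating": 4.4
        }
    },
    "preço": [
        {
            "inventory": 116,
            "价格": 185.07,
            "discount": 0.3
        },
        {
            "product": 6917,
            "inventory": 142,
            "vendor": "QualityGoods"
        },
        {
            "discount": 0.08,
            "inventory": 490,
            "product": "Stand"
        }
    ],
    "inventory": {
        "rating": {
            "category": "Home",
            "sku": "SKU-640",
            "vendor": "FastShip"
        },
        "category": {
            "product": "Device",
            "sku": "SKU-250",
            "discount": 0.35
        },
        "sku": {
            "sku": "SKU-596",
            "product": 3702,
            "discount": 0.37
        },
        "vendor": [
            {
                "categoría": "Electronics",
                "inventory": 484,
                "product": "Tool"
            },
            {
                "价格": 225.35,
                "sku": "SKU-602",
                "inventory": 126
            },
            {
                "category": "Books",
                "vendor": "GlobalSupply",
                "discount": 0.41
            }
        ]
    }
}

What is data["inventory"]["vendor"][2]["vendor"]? "GlobalSupply"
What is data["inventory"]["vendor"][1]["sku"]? "SKU-602"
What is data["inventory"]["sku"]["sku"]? "SKU-596"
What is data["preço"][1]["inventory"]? 142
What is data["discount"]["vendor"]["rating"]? 3.2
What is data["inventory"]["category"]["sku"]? "SKU-250"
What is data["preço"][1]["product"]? 6917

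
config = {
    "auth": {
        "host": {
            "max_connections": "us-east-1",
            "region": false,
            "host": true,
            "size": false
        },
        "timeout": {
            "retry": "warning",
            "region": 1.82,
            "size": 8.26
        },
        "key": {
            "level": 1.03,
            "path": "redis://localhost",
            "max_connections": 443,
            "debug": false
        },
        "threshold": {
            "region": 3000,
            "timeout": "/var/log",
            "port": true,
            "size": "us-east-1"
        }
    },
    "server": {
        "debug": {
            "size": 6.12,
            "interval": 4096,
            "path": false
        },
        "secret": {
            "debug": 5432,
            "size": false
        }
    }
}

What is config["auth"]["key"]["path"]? "redis://localhost"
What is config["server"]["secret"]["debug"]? 5432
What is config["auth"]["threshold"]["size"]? "us-east-1"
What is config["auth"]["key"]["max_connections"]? 443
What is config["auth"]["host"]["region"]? False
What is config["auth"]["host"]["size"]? False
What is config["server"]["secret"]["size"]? False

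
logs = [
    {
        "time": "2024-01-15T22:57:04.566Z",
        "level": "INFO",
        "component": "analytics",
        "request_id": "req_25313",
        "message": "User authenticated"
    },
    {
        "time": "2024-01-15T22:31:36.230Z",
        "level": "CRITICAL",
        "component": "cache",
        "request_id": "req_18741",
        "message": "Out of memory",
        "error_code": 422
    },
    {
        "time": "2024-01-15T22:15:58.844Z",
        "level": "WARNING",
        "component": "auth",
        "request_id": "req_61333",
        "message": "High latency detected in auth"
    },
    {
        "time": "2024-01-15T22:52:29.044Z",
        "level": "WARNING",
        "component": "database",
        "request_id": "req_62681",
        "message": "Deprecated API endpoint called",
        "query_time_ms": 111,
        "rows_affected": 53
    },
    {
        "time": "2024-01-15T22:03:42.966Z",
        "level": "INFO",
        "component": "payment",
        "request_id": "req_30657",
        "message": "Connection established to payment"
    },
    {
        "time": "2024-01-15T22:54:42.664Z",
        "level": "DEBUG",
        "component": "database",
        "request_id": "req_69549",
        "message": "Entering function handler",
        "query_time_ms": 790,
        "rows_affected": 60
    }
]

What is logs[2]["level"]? "WARNING"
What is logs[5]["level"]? "DEBUG"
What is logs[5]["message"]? "Entering function handler"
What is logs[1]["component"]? "cache"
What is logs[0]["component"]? "analytics"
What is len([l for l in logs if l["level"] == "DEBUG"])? 1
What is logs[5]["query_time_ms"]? 790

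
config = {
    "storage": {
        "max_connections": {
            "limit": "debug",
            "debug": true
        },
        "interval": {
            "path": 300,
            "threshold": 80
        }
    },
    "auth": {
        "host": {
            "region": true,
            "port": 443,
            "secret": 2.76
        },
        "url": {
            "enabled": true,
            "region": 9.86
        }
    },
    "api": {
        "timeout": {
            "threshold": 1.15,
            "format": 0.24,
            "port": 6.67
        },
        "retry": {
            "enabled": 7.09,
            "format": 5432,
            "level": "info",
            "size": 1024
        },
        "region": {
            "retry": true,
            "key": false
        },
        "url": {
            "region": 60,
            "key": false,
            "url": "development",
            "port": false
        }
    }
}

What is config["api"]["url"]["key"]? False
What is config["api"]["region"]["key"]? False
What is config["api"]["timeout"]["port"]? 6.67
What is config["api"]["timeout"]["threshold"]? 1.15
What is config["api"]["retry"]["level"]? "info"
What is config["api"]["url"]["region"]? 60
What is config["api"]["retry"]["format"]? 5432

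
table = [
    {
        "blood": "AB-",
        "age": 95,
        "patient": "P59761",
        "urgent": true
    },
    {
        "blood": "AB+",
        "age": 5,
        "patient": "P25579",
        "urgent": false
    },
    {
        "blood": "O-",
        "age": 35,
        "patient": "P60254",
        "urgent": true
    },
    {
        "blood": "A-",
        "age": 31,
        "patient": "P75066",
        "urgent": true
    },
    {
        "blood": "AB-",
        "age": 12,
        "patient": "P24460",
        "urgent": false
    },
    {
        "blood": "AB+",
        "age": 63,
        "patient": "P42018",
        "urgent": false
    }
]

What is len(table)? 6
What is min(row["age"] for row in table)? 5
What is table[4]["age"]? 12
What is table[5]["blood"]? "AB+"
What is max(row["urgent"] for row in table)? True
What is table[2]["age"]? 35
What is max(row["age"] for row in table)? 95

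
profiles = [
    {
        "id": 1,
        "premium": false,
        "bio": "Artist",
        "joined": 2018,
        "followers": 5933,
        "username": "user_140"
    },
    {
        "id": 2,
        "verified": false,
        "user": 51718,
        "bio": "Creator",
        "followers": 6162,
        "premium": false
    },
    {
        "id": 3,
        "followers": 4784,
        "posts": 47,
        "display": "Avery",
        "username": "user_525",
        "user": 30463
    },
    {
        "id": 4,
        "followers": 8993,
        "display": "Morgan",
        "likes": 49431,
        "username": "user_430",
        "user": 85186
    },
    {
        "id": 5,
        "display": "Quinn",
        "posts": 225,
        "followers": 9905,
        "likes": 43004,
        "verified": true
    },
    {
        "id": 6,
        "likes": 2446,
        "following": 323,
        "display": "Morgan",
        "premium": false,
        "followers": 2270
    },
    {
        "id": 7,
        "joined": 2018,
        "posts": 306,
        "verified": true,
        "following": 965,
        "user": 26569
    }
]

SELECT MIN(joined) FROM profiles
2018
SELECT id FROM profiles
[1, 2, 3, 4, 5, 6, 7]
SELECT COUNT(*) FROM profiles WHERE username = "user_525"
1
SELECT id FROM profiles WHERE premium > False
[]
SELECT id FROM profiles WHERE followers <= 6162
[1, 2, 3, 6]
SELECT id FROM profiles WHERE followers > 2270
[1, 2, 3, 4, 5]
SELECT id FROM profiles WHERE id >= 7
[7]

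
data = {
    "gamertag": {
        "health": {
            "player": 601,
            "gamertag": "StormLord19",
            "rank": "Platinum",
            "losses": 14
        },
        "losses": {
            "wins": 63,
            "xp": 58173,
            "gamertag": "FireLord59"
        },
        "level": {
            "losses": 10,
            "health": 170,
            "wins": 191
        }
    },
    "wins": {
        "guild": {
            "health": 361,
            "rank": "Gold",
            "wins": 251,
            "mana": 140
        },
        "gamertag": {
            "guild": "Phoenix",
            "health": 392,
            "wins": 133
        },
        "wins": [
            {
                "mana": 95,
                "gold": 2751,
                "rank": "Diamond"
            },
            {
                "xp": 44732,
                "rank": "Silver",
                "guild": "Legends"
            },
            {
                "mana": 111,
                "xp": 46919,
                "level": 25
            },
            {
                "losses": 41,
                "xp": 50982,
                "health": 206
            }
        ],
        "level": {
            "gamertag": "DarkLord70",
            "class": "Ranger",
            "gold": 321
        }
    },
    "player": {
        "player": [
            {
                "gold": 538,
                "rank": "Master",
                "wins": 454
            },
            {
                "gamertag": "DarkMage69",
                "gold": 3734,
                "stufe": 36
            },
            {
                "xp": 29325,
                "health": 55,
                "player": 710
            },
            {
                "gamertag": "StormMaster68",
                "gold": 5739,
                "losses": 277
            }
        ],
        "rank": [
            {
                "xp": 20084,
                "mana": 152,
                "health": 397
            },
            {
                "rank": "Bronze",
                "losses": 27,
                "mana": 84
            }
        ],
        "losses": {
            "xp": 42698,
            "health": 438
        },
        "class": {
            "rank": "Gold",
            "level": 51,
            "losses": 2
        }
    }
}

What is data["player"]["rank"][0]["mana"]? 152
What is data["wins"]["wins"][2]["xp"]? 46919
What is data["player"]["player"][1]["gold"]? 3734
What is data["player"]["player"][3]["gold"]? 5739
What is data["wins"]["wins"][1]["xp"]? 44732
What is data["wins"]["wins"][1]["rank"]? "Silver"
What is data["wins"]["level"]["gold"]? 321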